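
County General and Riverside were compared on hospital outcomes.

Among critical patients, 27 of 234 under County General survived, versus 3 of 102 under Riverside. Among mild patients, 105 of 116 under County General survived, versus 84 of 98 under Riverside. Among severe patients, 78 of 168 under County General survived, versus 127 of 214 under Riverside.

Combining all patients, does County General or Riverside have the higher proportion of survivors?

Riverside

Critical: County General 27/234 = 11.5%, Riverside 3/102 = 2.9% → County General
Mild: County General 105/116 = 90.5%, Riverside 84/98 = 85.7% → County General
Severe: County General 78/168 = 46.4%, Riverside 127/214 = 59.3% → Riverside
Overall: County General 210/518 = 40.5%, Riverside 214/414 = 51.7% → Riverside
(Neither sweeps every case group, but Riverside has the higher pooled rate.)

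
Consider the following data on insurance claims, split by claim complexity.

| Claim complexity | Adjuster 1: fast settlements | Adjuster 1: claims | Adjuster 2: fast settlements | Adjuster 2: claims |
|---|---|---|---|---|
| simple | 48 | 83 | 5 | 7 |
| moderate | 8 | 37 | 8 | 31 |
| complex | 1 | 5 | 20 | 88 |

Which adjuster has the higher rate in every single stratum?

Adjuster 2

Simple: Adjuster 1 48/83 = 57.8%, Adjuster 2 5/7 = 71.4% → Adjuster 2
Moderate: Adjuster 1 8/37 = 21.6%, Adjuster 2 8/31 = 25.8% → Adjuster 2
Complex: Adjuster 1 1/5 = 20.0%, Adjuster 2 20/88 = 22.7% → Adjuster 2
Adjuster 2 has the higher rate in all 3 groups.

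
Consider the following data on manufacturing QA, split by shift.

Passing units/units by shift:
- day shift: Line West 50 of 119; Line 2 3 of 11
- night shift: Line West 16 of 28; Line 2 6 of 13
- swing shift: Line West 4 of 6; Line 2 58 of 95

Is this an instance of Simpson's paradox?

Yes

Day shift: Line West 50/119 = 42.0%, Line 2 3/11 = 27.3% → Line West
Night shift: Line West 16/28 = 57.1%, Line 2 6/13 = 46.2% → Line West
Swing shift: Line West 4/6 = 66.7%, Line 2 58/95 = 61.1% → Line West
Overall: Line West 70/153 = 45.8%, Line 2 67/119 = 56.3% → Line 2
Line West wins each shift group but Line 2 wins overall — the comparison reverses. Line West's units skew toward day shift, which has a lower base rate.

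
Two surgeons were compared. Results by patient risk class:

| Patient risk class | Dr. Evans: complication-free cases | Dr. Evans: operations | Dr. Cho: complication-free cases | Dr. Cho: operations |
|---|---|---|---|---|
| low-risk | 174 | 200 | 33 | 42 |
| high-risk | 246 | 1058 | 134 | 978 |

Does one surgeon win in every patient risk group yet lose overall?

Low-risk: Dr. Evans 174/200 = 87.0%, Dr. Cho 33/42 = 78.6% → Dr. Evans
High-risk: Dr. Evans 246/1058 = 23.3%, Dr. Cho 134/978 = 13.7% → Dr. Evans
Overall: Dr. Evans 420/1258 = 33.4%, Dr. Cho 167/1020 = 16.4% → Dr. Evans
Dr. Evans wins overall and in every patient risk group — no reversal.

No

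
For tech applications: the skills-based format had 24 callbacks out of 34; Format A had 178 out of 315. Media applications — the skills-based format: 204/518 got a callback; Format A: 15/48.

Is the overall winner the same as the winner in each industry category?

Tech: the skills-based format 24/34 = 70.6%, Format A 178/315 = 56.5% → the skills-based format
Media: the skills-based format 204/518 = 39.4%, Format A 15/48 = 31.2% → the skills-based format
Overall: the skills-based format 228/552 = 41.3%, Format A 193/363 = 53.2% → Format A
The skills-based format wins each industry group but Format A wins overall — the comparison reverses. The skills-based format's applications skew toward media, which has a lower base rate.

No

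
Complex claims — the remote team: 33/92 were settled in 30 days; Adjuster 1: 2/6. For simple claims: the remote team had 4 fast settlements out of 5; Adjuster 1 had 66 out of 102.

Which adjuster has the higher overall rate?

Adjuster 1

Complex: the remote team 33/92 = 35.9%, Adjuster 1 2/6 = 33.3% → the remote team
Simple: the remote team 4/5 = 80.0%, Adjuster 1 66/102 = 64.7% → the remote team
Overall: the remote team 37/97 = 38.1%, Adjuster 1 68/108 = 63.0% → Adjuster 1
(The remote team wins every claim group but Adjuster 1 wins overall — the remote team's claims skew toward the low-rate complex group.)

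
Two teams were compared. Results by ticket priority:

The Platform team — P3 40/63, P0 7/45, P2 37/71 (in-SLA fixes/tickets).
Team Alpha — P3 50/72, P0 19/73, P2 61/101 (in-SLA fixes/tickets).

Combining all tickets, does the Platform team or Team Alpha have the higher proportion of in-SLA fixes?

Team Alpha

P3: the Platform team 40/63 = 63.5%, Team Alpha 50/72 = 69.4% → Team Alpha
P0: the Platform team 7/45 = 15.6%, Team Alpha 19/73 = 26.0% → Team Alpha
P2: the Platform team 37/71 = 52.1%, Team Alpha 61/101 = 60.4% → Team Alpha
Overall: the Platform team 84/179 = 46.9%, Team Alpha 130/246 = 52.8% → Team Alpha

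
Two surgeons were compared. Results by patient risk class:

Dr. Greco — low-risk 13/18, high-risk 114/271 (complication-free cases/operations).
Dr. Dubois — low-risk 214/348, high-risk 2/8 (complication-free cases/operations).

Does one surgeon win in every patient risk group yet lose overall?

Yes

Low-risk: Dr. Greco 13/18 = 72.2%, Dr. Dubois 214/348 = 61.5% → Dr. Greco
High-risk: Dr. Greco 114/271 = 42.1%, Dr. Dubois 2/8 = 25.0% → Dr. Greco
Overall: Dr. Greco 127/289 = 43.9%, Dr. Dubois 216/356 = 60.7% → Dr. Dubois
Dr. Greco wins each patient risk group but Dr. Dubois wins overall — the comparison reverses. Dr. Greco's operations skew toward high-risk, which has a lower base rate.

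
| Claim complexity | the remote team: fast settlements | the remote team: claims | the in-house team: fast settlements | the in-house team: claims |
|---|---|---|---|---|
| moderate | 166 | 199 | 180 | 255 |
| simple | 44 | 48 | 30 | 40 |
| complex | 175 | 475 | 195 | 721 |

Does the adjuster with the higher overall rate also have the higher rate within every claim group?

Moderate: the remote team 166/199 = 83.4%, the in-house team 180/255 = 70.6% → the remote team
Simple: the remote team 44/48 = 91.7%, the in-house team 30/40 = 75.0% → the remote team
Complex: the remote team 175/475 = 36.8%, the in-house team 195/721 = 27.0% → the remote team
Overall: the remote team 385/722 = 53.3%, the in-house team 405/1016 = 39.9% → the remote team
The remote team wins overall and in every claim group — no reversal.

Yes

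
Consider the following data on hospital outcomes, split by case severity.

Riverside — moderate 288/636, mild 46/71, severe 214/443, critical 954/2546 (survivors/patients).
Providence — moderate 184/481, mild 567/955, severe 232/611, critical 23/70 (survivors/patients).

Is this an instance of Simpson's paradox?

Moderate: Riverside 288/636 = 45.3%, Providence 184/481 = 38.3% → Riverside
Mild: Riverside 46/71 = 64.8%, Providence 567/955 = 59.4% → Riverside
Severe: Riverside 214/443 = 48.3%, Providence 232/611 = 38.0% → Riverside
Critical: Riverside 954/2546 = 37.5%, Providence 23/70 = 32.9% → Riverside
Overall: Riverside 1502/3696 = 40.6%, Providence 1006/2117 = 47.5% → Providence
Riverside wins each case group but Providence wins overall — the comparison reverses. Riverside's patients skew toward critical, which has a lower base rate.

Yes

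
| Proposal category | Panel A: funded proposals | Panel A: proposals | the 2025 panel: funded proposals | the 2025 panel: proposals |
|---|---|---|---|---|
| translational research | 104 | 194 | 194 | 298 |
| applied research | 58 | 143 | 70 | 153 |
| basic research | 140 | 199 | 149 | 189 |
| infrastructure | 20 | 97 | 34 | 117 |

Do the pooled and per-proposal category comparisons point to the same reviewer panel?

Translational research: Panel A 104/194 = 53.6%, the 2025 panel 194/298 = 65.1% → the 2025 panel
Applied research: Panel A 58/143 = 40.6%, the 2025 panel 70/153 = 45.8% → the 2025 panel
Basic research: Panel A 140/199 = 70.4%, the 2025 panel 149/189 = 78.8% → the 2025 panel
Infrastructure: Panel A 20/97 = 20.6%, the 2025 panel 34/117 = 29.1% → the 2025 panel
Overall: Panel A 322/633 = 50.9%, the 2025 panel 447/757 = 59.0% → the 2025 panel
The 2025 panel wins overall and in every proposal group — no reversal.

Yes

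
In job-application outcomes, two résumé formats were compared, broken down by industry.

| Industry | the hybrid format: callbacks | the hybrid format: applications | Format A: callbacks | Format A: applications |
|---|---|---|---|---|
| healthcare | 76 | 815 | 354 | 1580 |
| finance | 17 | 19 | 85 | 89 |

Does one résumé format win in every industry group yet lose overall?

No

Healthcare: the hybrid format 76/815 = 9.3%, Format A 354/1580 = 22.4% → Format A
Finance: the hybrid format 17/19 = 89.5%, Format A 85/89 = 95.5% → Format A
Overall: the hybrid format 93/834 = 11.2%, Format A 439/1669 = 26.3% → Format A
Format A wins overall and in every industry group — no reversal.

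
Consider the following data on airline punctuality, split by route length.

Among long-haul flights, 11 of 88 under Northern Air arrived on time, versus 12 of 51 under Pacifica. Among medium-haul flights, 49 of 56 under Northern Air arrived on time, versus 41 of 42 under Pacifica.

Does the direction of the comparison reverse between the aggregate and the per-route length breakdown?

Long-haul: Northern Air 11/88 = 12.5%, Pacifica 12/51 = 23.5% → Pacifica
Medium-haul: Northern Air 49/56 = 87.5%, Pacifica 41/42 = 97.6% → Pacifica
Overall: Northern Air 60/144 = 41.7%, Pacifica 53/93 = 57.0% → Pacifica
Pacifica wins overall and in every route group — no reversal.

No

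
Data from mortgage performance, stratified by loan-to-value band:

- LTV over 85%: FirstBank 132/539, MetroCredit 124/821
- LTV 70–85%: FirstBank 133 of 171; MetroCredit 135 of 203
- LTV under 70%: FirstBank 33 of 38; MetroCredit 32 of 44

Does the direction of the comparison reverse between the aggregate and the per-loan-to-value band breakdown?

LTV over 85%: FirstBank 132/539 = 24.5%, MetroCredit 124/821 = 15.1% → FirstBank
LTV 70–85%: FirstBank 133/171 = 77.8%, MetroCredit 135/203 = 66.5% → FirstBank
LTV under 70%: FirstBank 33/38 = 86.8%, MetroCredit 32/44 = 72.7% → FirstBank
Overall: FirstBank 298/748 = 39.8%, MetroCredit 291/1068 = 27.2% → FirstBank
FirstBank wins overall and in every loan-to-value group — no reversal.

No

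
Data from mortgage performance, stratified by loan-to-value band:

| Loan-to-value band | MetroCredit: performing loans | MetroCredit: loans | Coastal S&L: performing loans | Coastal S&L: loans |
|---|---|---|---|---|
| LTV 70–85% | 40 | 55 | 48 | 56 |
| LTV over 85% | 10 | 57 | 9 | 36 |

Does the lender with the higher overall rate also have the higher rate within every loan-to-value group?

Yes

LTV 70–85%: MetroCredit 40/55 = 72.7%, Coastal S&L 48/56 = 85.7% → Coastal S&L
LTV over 85%: MetroCredit 10/57 = 17.5%, Coastal S&L 9/36 = 25.0% → Coastal S&L
Overall: MetroCredit 50/112 = 44.6%, Coastal S&L 57/92 = 62.0% → Coastal S&L
Coastal S&L wins overall and in every loan-to-value group — no reversal.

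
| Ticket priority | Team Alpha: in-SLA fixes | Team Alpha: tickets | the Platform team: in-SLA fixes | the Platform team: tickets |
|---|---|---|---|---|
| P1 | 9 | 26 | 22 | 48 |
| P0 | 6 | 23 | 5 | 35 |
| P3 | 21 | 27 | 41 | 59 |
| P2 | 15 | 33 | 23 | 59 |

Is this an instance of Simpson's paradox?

No

P1: Team Alpha 9/26 = 34.6%, the Platform team 22/48 = 45.8% → the Platform team
P0: Team Alpha 6/23 = 26.1%, the Platform team 5/35 = 14.3% → Team Alpha
P3: Team Alpha 21/27 = 77.8%, the Platform team 41/59 = 69.5% → Team Alpha
P2: Team Alpha 15/33 = 45.5%, the Platform team 23/59 = 39.0% → Team Alpha
Overall: Team Alpha 51/109 = 46.8%, the Platform team 91/201 = 45.3% → Team Alpha
Neither sweeps: Team Alpha wins 3 of 4 groups, the Platform team wins 1. Team Alpha wins overall but not every group — no Simpson reversal.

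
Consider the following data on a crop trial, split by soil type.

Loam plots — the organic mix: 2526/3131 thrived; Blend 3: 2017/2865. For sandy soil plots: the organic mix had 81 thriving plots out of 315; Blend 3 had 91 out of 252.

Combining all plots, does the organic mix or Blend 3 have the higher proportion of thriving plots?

the organic mix

Loam: the organic mix 2526/3131 = 80.7%, Blend 3 2017/2865 = 70.4% → the organic mix
Sandy soil: the organic mix 81/315 = 25.7%, Blend 3 91/252 = 36.1% → Blend 3
Overall: the organic mix 2607/3446 = 75.7%, Blend 3 2108/3117 = 67.6% → the organic mix
(Neither sweeps every soil group, but the organic mix has the higher pooled rate.)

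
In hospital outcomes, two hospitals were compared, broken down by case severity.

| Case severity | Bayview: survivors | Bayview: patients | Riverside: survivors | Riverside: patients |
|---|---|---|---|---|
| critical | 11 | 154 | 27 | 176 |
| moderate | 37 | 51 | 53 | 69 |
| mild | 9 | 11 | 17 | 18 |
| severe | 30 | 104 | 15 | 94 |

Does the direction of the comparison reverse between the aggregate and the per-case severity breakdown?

No

Critical: Bayview 11/154 = 7.1%, Riverside 27/176 = 15.3% → Riverside
Moderate: Bayview 37/51 = 72.5%, Riverside 53/69 = 76.8% → Riverside
Mild: Bayview 9/11 = 81.8%, Riverside 17/18 = 94.4% → Riverside
Severe: Bayview 30/104 = 28.8%, Riverside 15/94 = 16.0% → Bayview
Overall: Bayview 87/320 = 27.2%, Riverside 112/357 = 31.4% → Riverside
Neither sweeps: Bayview wins 1 of 4 groups, Riverside wins 3. Riverside wins overall but not every group — no Simpson reversal.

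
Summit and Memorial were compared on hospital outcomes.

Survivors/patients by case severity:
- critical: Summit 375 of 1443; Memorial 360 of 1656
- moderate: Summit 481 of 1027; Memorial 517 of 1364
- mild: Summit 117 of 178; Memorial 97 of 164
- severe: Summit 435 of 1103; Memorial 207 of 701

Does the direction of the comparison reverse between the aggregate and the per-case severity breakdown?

Critical: Summit 375/1443 = 26.0%, Memorial 360/1656 = 21.7% → Summit
Moderate: Summit 481/1027 = 46.8%, Memorial 517/1364 = 37.9% → Summit
Mild: Summit 117/178 = 65.7%, Memorial 97/164 = 59.1% → Summit
Severe: Summit 435/1103 = 39.4%, Memorial 207/701 = 29.5% → Summit
Overall: Summit 1408/3751 = 37.5%, Memorial 1181/3885 = 30.4% → Summit
Summit wins overall and in every case group — no reversal.

No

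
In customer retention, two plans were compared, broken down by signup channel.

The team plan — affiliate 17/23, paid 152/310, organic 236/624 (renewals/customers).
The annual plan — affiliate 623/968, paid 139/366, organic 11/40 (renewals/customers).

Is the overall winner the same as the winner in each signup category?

Affiliate: the team plan 17/23 = 73.9%, the annual plan 623/968 = 64.4% → the team plan
Paid: the team plan 152/310 = 49.0%, the annual plan 139/366 = 38.0% → the team plan
Organic: the team plan 236/624 = 37.8%, the annual plan 11/40 = 27.5% → the team plan
Overall: the team plan 405/957 = 42.3%, the annual plan 773/1374 = 56.3% → the annual plan
The team plan wins each signup group but the annual plan wins overall — the comparison reverses. The team plan's customers skew toward organic, which has a lower base rate.

No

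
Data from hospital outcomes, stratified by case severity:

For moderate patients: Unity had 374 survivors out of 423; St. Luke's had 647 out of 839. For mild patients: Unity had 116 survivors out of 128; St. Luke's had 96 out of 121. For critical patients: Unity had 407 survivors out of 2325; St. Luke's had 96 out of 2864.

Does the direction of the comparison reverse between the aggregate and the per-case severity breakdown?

Moderate: Unity 374/423 = 88.4%, St. Luke's 647/839 = 77.1% → Unity
Mild: Unity 116/128 = 90.6%, St. Luke's 96/121 = 79.3% → Unity
Critical: Unity 407/2325 = 17.5%, St. Luke's 96/2864 = 3.4% → Unity
Overall: Unity 897/2876 = 31.2%, St. Luke's 839/3824 = 21.9% → Unity
Unity wins overall and in every case group — no reversal.

No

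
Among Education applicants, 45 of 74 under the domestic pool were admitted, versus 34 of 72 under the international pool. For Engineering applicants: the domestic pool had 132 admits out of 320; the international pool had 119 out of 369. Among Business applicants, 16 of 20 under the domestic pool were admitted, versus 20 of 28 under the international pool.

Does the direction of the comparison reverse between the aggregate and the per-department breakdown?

No

Education: the domestic pool 45/74 = 60.8%, the international pool 34/72 = 47.2% → the domestic pool
Engineering: the domestic pool 132/320 = 41.2%, the international pool 119/369 = 32.2% → the domestic pool
Business: the domestic pool 16/20 = 80.0%, the international pool 20/28 = 71.4% → the domestic pool
Overall: the domestic pool 193/414 = 46.6%, the international pool 173/469 = 36.9% → the domestic pool
The domestic pool wins overall and in every department group — no reversal.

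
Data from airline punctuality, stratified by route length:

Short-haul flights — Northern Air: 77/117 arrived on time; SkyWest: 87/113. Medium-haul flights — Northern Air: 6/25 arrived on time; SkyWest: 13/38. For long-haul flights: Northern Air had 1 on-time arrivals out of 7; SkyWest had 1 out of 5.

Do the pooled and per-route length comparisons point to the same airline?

Short-haul: Northern Air 77/117 = 65.8%, SkyWest 87/113 = 77.0% → SkyWest
Medium-haul: Northern Air 6/25 = 24.0%, SkyWest 13/38 = 34.2% → SkyWest
Long-haul: Northern Air 1/7 = 14.3%, SkyWest 1/5 = 20.0% → SkyWest
Overall: Northern Air 84/149 = 56.4%, SkyWest 101/156 = 64.7% → SkyWest
SkyWest wins overall and in every route group — no reversal.

Yes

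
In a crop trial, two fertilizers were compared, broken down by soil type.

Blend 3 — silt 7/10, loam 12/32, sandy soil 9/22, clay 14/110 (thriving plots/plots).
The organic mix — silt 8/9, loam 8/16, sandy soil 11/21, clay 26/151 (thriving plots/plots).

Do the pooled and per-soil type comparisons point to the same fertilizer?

Yes

Silt: Blend 3 7/10 = 70.0%, the organic mix 8/9 = 88.9% → the organic mix
Loam: Blend 3 12/32 = 37.5%, the organic mix 8/16 = 50.0% → the organic mix
Sandy soil: Blend 3 9/22 = 40.9%, the organic mix 11/21 = 52.4% → the organic mix
Clay: Blend 3 14/110 = 12.7%, the organic mix 26/151 = 17.2% → the organic mix
Overall: Blend 3 42/174 = 24.1%, the organic mix 53/197 = 26.9% → the organic mix
The organic mix wins overall and in every soil group — no reversal.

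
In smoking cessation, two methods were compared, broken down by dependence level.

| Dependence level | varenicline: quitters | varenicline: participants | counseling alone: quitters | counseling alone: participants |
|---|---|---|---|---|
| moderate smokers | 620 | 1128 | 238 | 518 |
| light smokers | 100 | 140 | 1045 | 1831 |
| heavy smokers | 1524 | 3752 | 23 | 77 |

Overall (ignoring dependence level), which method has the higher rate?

counseling alone

Moderate smokers: varenicline 620/1128 = 55.0%, counseling alone 238/518 = 45.9% → varenicline
Light smokers: varenicline 100/140 = 71.4%, counseling alone 1045/1831 = 57.1% → varenicline
Heavy smokers: varenicline 1524/3752 = 40.6%, counseling alone 23/77 = 29.9% → varenicline
Overall: varenicline 2244/5020 = 44.7%, counseling alone 1306/2426 = 53.8% → counseling alone
(Varenicline wins every dependence group but counseling alone wins overall — varenicline's participants skew toward the low-rate heavy smokers group.)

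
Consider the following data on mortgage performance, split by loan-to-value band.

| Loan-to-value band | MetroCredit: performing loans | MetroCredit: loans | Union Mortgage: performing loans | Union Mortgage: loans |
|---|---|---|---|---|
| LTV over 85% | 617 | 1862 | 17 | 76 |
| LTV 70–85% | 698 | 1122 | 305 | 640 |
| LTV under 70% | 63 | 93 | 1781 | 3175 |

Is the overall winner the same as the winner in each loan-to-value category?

LTV over 85%: MetroCredit 617/1862 = 33.1%, Union Mortgage 17/76 = 22.4% → MetroCredit
LTV 70–85%: MetroCredit 698/1122 = 62.2%, Union Mortgage 305/640 = 47.7% → MetroCredit
LTV under 70%: MetroCredit 63/93 = 67.7%, Union Mortgage 1781/3175 = 56.1% → MetroCredit
Overall: MetroCredit 1378/3077 = 44.8%, Union Mortgage 2103/3891 = 54.0% → Union Mortgage
MetroCredit wins each loan-to-value group but Union Mortgage wins overall — the comparison reverses. MetroCredit's loans skew toward LTV over 85%, which has a lower base rate.

No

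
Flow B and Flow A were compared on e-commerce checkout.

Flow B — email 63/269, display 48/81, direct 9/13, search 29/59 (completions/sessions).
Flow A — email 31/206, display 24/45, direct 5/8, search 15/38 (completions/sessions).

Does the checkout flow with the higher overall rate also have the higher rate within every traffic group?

Email: Flow B 63/269 = 23.4%, Flow A 31/206 = 15.0% → Flow B
Display: Flow B 48/81 = 59.3%, Flow A 24/45 = 53.3% → Flow B
Direct: Flow B 9/13 = 69.2%, Flow A 5/8 = 62.5% → Flow B
Search: Flow B 29/59 = 49.2%, Flow A 15/38 = 39.5% → Flow B
Overall: Flow B 149/422 = 35.3%, Flow A 75/297 = 25.3% → Flow B
Flow B wins overall and in every traffic group — no reversal.

Yes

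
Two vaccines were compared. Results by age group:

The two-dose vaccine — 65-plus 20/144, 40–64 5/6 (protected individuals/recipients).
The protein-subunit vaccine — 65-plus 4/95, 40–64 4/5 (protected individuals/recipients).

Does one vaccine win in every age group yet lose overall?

No

65-plus: the two-dose vaccine 20/144 = 13.9%, the protein-subunit vaccine 4/95 = 4.2% → the two-dose vaccine
40–64: the two-dose vaccine 5/6 = 83.3%, the protein-subunit vaccine 4/5 = 80.0% → the two-dose vaccine
Overall: the two-dose vaccine 25/150 = 16.7%, the protein-subunit vaccine 8/100 = 8.0% → the two-dose vaccine
The two-dose vaccine wins overall and in every age group — no reversal.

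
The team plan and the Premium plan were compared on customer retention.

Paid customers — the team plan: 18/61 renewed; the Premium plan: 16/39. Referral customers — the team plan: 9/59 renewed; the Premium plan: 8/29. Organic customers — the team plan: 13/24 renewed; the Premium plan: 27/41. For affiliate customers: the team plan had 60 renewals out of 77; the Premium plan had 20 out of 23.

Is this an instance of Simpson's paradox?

No

Paid: the team plan 18/61 = 29.5%, the Premium plan 16/39 = 41.0% → the Premium plan
Referral: the team plan 9/59 = 15.3%, the Premium plan 8/29 = 27.6% → the Premium plan
Organic: the team plan 13/24 = 54.2%, the Premium plan 27/41 = 65.9% → the Premium plan
Affiliate: the team plan 60/77 = 77.9%, the Premium plan 20/23 = 87.0% → the Premium plan
Overall: the team plan 100/221 = 45.2%, the Premium plan 71/132 = 53.8% → the Premium plan
The Premium plan wins overall and in every signup group — no reversal.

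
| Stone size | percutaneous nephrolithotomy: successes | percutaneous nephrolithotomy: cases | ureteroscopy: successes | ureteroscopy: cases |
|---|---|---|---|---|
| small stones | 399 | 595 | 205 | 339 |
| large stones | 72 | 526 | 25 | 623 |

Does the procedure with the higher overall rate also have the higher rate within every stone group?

Yes

Small stones: percutaneous nephrolithotomy 399/595 = 67.1%, ureteroscopy 205/339 = 60.5% → percutaneous nephrolithotomy
Large stones: percutaneous nephrolithotomy 72/526 = 13.7%, ureteroscopy 25/623 = 4.0% → percutaneous nephrolithotomy
Overall: percutaneous nephrolithotomy 471/1121 = 42.0%, ureteroscopy 230/962 = 23.9% → percutaneous nephrolithotomy
Percutaneous nephrolithotomy wins overall and in every stone group — no reversal.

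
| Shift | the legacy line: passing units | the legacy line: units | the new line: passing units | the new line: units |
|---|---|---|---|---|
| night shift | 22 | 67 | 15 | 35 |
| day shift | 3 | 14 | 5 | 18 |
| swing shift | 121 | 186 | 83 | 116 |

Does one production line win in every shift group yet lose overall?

Night shift: the legacy line 22/67 = 32.8%, the new line 15/35 = 42.9% → the new line
Day shift: the legacy line 3/14 = 21.4%, the new line 5/18 = 27.8% → the new line
Swing shift: the legacy line 121/186 = 65.1%, the new line 83/116 = 71.6% → the new line
Overall: the legacy line 146/267 = 54.7%, the new line 103/169 = 60.9% → the new line
The new line wins overall and in every shift group — no reversal.

No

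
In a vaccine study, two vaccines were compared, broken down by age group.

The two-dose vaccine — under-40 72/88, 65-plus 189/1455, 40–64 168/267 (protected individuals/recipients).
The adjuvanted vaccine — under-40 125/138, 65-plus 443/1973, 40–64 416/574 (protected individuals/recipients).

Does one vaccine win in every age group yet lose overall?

Under-40: the two-dose vaccine 72/88 = 81.8%, the adjuvanted vaccine 125/138 = 90.6% → the adjuvanted vaccine
65-plus: the two-dose vaccine 189/1455 = 13.0%, the adjuvanted vaccine 443/1973 = 22.5% → the adjuvanted vaccine
40–64: the two-dose vaccine 168/267 = 62.9%, the adjuvanted vaccine 416/574 = 72.5% → the adjuvanted vaccine
Overall: the two-dose vaccine 429/1810 = 23.7%, the adjuvanted vaccine 984/2685 = 36.6% → the adjuvanted vaccine
The adjuvanted vaccine wins overall and in every age group — no reversal.

No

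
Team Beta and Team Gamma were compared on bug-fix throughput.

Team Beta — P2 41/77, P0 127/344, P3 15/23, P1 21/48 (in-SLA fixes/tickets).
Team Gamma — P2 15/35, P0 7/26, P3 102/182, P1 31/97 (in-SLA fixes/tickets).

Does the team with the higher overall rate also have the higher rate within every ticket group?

No

P2: Team Beta 41/77 = 53.2%, Team Gamma 15/35 = 42.9% → Team Beta
P0: Team Beta 127/344 = 36.9%, Team Gamma 7/26 = 26.9% → Team Beta
P3: Team Beta 15/23 = 65.2%, Team Gamma 102/182 = 56.0% → Team Beta
P1: Team Beta 21/48 = 43.8%, Team Gamma 31/97 = 32.0% → Team Beta
Overall: Team Beta 204/492 = 41.5%, Team Gamma 155/340 = 45.6% → Team Gamma
Team Beta wins each ticket group but Team Gamma wins overall — the comparison reverses. Team Beta's tickets skew toward P0, which has a lower base rate.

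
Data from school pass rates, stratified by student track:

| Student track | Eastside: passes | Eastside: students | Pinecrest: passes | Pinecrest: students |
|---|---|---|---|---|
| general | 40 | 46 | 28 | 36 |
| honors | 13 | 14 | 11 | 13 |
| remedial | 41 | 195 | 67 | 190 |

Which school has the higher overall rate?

General: Eastside 40/46 = 87.0%, Pinecrest 28/36 = 77.8% → Eastside
Honors: Eastside 13/14 = 92.9%, Pinecrest 11/13 = 84.6% → Eastside
Remedial: Eastside 41/195 = 21.0%, Pinecrest 67/190 = 35.3% → Pinecrest
Overall: Eastside 94/255 = 36.9%, Pinecrest 106/239 = 44.4% → Pinecrest
(Neither sweeps every student group, but Pinecrest has the higher pooled rate.)

Pinecrest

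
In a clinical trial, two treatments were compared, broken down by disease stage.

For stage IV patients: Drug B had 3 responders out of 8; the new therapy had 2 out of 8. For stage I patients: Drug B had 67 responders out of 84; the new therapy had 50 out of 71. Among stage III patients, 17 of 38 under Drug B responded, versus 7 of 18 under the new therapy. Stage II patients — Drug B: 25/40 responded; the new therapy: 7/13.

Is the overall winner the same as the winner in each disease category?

Yes

Stage IV: Drug B 3/8 = 37.5%, the new therapy 2/8 = 25.0% → Drug B
Stage I: Drug B 67/84 = 79.8%, the new therapy 50/71 = 70.4% → Drug B
Stage III: Drug B 17/38 = 44.7%, the new therapy 7/18 = 38.9% → Drug B
Stage II: Drug B 25/40 = 62.5%, the new therapy 7/13 = 53.8% → Drug B
Overall: Drug B 112/170 = 65.9%, the new therapy 66/110 = 60.0% → Drug B
Drug B wins overall and in every disease group — no reversal.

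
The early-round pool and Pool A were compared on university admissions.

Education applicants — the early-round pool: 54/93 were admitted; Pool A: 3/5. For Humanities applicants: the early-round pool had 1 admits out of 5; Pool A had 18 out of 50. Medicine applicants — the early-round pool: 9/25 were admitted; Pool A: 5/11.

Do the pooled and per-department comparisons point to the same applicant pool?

No

Education: the early-round pool 54/93 = 58.1%, Pool A 3/5 = 60.0% → Pool A
Humanities: the early-round pool 1/5 = 20.0%, Pool A 18/50 = 36.0% → Pool A
Medicine: the early-round pool 9/25 = 36.0%, Pool A 5/11 = 45.5% → Pool A
Overall: the early-round pool 64/123 = 52.0%, Pool A 26/66 = 39.4% → the early-round pool
Pool A wins each department group but the early-round pool wins overall — the comparison reverses. Pool A's applicants skew toward Humanities, which has a lower base rate.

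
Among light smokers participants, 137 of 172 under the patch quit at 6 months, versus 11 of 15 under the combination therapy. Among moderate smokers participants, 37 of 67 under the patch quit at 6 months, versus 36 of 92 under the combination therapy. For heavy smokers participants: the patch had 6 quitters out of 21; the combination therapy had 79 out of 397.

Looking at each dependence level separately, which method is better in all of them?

Light smokers: the patch 137/172 = 79.7%, the combination therapy 11/15 = 73.3% → the patch
Moderate smokers: the patch 37/67 = 55.2%, the combination therapy 36/92 = 39.1% → the patch
Heavy smokers: the patch 6/21 = 28.6%, the combination therapy 79/397 = 19.9% → the patch
The patch has the higher rate in all 3 groups.

the patch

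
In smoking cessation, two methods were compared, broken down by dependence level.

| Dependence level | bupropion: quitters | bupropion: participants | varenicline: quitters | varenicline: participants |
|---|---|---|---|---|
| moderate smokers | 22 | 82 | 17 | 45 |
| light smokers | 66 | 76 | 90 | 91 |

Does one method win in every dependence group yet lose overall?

Moderate smokers: bupropion 22/82 = 26.8%, varenicline 17/45 = 37.8% → varenicline
Light smokers: bupropion 66/76 = 86.8%, varenicline 90/91 = 98.9% → varenicline
Overall: bupropion 88/158 = 55.7%, varenicline 107/136 = 78.7% → varenicline
Varenicline wins overall and in every dependence group — no reversal.

No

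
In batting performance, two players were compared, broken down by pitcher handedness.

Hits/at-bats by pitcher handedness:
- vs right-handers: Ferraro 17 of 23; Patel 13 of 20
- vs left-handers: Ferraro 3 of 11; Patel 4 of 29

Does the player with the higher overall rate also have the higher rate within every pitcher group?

Vs right-handers: Ferraro 17/23 = 73.9%, Patel 13/20 = 65.0% → Ferraro
Vs left-handers: Ferraro 3/11 = 27.3%, Patel 4/29 = 13.8% → Ferraro
Overall: Ferraro 20/34 = 58.8%, Patel 17/49 = 34.7% → Ferraro
Ferraro wins overall and in every pitcher group — no reversal.

Yes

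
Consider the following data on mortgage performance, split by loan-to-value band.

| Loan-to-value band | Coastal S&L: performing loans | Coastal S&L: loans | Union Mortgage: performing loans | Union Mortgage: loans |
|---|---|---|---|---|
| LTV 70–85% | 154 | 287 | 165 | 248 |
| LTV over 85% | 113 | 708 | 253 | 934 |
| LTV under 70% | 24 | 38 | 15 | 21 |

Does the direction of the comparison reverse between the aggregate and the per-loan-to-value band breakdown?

No

LTV 70–85%: Coastal S&L 154/287 = 53.7%, Union Mortgage 165/248 = 66.5% → Union Mortgage
LTV over 85%: Coastal S&L 113/708 = 16.0%, Union Mortgage 253/934 = 27.1% → Union Mortgage
LTV under 70%: Coastal S&L 24/38 = 63.2%, Union Mortgage 15/21 = 71.4% → Union Mortgage
Overall: Coastal S&L 291/1033 = 28.2%, Union Mortgage 433/1203 = 36.0% → Union Mortgage
Union Mortgage wins overall and in every loan-to-value group — no reversal.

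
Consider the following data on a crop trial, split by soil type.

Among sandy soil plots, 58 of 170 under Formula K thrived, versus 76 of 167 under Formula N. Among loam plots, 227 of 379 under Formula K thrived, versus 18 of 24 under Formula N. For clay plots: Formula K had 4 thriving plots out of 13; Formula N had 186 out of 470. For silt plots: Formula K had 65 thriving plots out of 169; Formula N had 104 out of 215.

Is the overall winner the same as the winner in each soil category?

No

Sandy soil: Formula K 58/170 = 34.1%, Formula N 76/167 = 45.5% → Formula N
Loam: Formula K 227/379 = 59.9%, Formula N 18/24 = 75.0% → Formula N
Clay: Formula K 4/13 = 30.8%, Formula N 186/470 = 39.6% → Formula N
Silt: Formula K 65/169 = 38.5%, Formula N 104/215 = 48.4% → Formula N
Overall: Formula K 354/731 = 48.4%, Formula N 384/876 = 43.8% → Formula K
Formula N wins each soil group but Formula K wins overall — the comparison reverses. Formula N's plots skew toward clay, which has a lower base rate.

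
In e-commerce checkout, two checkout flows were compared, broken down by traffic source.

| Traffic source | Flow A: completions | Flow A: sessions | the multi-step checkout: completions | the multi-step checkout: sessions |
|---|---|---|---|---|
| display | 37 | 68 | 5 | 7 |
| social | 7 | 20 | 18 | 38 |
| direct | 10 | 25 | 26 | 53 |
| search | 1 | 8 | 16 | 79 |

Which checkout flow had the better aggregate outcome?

Display: Flow A 37/68 = 54.4%, the multi-step checkout 5/7 = 71.4% → the multi-step checkout
Social: Flow A 7/20 = 35.0%, the multi-step checkout 18/38 = 47.4% → the multi-step checkout
Direct: Flow A 10/25 = 40.0%, the multi-step checkout 26/53 = 49.1% → the multi-step checkout
Search: Flow A 1/8 = 12.5%, the multi-step checkout 16/79 = 20.3% → the multi-step checkout
Overall: Flow A 55/121 = 45.5%, the multi-step checkout 65/177 = 36.7% → Flow A
(The multi-step checkout wins every traffic group but Flow A wins overall — the multi-step checkout's sessions skew toward the low-rate search group.)

Flow A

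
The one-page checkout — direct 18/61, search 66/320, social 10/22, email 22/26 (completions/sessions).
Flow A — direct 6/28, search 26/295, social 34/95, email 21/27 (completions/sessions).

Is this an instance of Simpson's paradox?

Direct: the one-page checkout 18/61 = 29.5%, Flow A 6/28 = 21.4% → the one-page checkout
Search: the one-page checkout 66/320 = 20.6%, Flow A 26/295 = 8.8% → the one-page checkout
Social: the one-page checkout 10/22 = 45.5%, Flow A 34/95 = 35.8% → the one-page checkout
Email: the one-page checkout 22/26 = 84.6%, Flow A 21/27 = 77.8% → the one-page checkout
Overall: the one-page checkout 116/429 = 27.0%, Flow A 87/445 = 19.6% → the one-page checkout
The one-page checkout wins overall and in every traffic group — no reversal.

No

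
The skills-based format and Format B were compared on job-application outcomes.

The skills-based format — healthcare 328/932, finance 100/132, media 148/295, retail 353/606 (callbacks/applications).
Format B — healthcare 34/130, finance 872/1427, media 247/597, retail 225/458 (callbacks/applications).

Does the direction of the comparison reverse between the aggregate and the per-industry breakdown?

Healthcare: the skills-based format 328/932 = 35.2%, Format B 34/130 = 26.2% → the skills-based format
Finance: the skills-based format 100/132 = 75.8%, Format B 872/1427 = 61.1% → the skills-based format
Media: the skills-based format 148/295 = 50.2%, Format B 247/597 = 41.4% → the skills-based format
Retail: the skills-based format 353/606 = 58.3%, Format B 225/458 = 49.1% → the skills-based format
Overall: the skills-based format 929/1965 = 47.3%, Format B 1378/2612 = 52.8% → Format B
The skills-based format wins each industry group but Format B wins overall — the comparison reverses. The skills-based format's applications skew toward healthcare, which has a lower base rate.

Yes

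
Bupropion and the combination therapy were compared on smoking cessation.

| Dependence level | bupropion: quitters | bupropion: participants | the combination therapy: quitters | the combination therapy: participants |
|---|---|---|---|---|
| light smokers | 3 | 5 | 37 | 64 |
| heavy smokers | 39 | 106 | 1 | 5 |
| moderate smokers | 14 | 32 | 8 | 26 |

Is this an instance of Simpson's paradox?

Yes

Light smokers: bupropion 3/5 = 60.0%, the combination therapy 37/64 = 57.8% → bupropion
Heavy smokers: bupropion 39/106 = 36.8%, the combination therapy 1/5 = 20.0% → bupropion
Moderate smokers: bupropion 14/32 = 43.8%, the combination therapy 8/26 = 30.8% → bupropion
Overall: bupropion 56/143 = 39.2%, the combination therapy 46/95 = 48.4% → the combination therapy
Bupropion wins each dependence group but the combination therapy wins overall — the comparison reverses. Bupropion's participants skew toward heavy smokers, which has a lower base rate.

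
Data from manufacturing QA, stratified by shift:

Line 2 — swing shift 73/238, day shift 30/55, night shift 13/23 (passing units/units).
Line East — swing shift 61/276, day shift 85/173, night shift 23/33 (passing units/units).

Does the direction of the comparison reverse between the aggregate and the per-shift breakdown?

Swing shift: Line 2 73/238 = 30.7%, Line East 61/276 = 22.1% → Line 2
Day shift: Line 2 30/55 = 54.5%, Line East 85/173 = 49.1% → Line 2
Night shift: Line 2 13/23 = 56.5%, Line East 23/33 = 69.7% → Line East
Overall: Line 2 116/316 = 36.7%, Line East 169/482 = 35.1% → Line 2
Neither sweeps: Line 2 wins 2 of 3 groups, Line East wins 1. Line 2 wins overall but not every group — no Simpson reversal.

No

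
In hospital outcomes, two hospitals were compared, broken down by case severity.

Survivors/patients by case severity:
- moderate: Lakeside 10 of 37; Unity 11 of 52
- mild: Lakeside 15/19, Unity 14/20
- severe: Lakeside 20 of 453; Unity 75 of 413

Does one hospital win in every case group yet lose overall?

Moderate: Lakeside 10/37 = 27.0%, Unity 11/52 = 21.2% → Lakeside
Mild: Lakeside 15/19 = 78.9%, Unity 14/20 = 70.0% → Lakeside
Severe: Lakeside 20/453 = 4.4%, Unity 75/413 = 18.2% → Unity
Overall: Lakeside 45/509 = 8.8%, Unity 100/485 = 20.6% → Unity
Neither sweeps: Lakeside wins 2 of 3 groups, Unity wins 1. Unity wins overall but not every group — no Simpson reversal.

No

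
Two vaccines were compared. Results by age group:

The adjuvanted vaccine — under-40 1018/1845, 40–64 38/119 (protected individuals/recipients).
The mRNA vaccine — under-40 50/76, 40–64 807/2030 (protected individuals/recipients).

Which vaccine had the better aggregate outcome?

Under-40: the adjuvanted vaccine 1018/1845 = 55.2%, the mRNA vaccine 50/76 = 65.8% → the mRNA vaccine
40–64: the adjuvanted vaccine 38/119 = 31.9%, the mRNA vaccine 807/2030 = 39.8% → the mRNA vaccine
Overall: the adjuvanted vaccine 1056/1964 = 53.8%, the mRNA vaccine 857/2106 = 40.7% → the adjuvanted vaccine
(The mRNA vaccine wins every age group but the adjuvanted vaccine wins overall — the mRNA vaccine's recipients skew toward the low-rate 40–64 group.)

the adjuvanted vaccine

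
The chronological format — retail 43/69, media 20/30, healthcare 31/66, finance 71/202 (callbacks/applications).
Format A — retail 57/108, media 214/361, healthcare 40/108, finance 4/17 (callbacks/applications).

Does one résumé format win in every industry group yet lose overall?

Retail: the chronological format 43/69 = 62.3%, Format A 57/108 = 52.8% → the chronological format
Media: the chronological format 20/30 = 66.7%, Format A 214/361 = 59.3% → the chronological format
Healthcare: the chronological format 31/66 = 47.0%, Format A 40/108 = 37.0% → the chronological format
Finance: the chronological format 71/202 = 35.1%, Format A 4/17 = 23.5% → the chronological format
Overall: the chronological format 165/367 = 45.0%, Format A 315/594 = 53.0% → Format A
The chronological format wins each industry group but Format A wins overall — the comparison reverses. The chronological format's applications skew toward finance, which has a lower base rate.

Yes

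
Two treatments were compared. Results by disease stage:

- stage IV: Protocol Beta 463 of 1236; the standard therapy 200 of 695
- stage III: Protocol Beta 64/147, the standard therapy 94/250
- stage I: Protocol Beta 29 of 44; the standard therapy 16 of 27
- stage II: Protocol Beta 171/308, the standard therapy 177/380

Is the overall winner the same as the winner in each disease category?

Yes

Stage IV: Protocol Beta 463/1236 = 37.5%, the standard therapy 200/695 = 28.8% → Protocol Beta
Stage III: Protocol Beta 64/147 = 43.5%, the standard therapy 94/250 = 37.6% → Protocol Beta
Stage I: Protocol Beta 29/44 = 65.9%, the standard therapy 16/27 = 59.3% → Protocol Beta
Stage II: Protocol Beta 171/308 = 55.5%, the standard therapy 177/380 = 46.6% → Protocol Beta
Overall: Protocol Beta 727/1735 = 41.9%, the standard therapy 487/1352 = 36.0% → Protocol Beta
Protocol Beta wins overall and in every disease group — no reversal.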